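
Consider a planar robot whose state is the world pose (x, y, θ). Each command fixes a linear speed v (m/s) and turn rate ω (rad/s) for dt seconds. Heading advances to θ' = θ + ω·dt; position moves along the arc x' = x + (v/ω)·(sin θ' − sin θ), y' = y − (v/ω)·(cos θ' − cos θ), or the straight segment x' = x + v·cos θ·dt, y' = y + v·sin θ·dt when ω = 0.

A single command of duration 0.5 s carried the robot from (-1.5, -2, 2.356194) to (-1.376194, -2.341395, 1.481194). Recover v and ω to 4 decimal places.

v = -0.7500, ω = -1.7500

Δθ = 1.481194 − 2.356194 = -0.875000
ω = Δθ/dt = -0.875000/0.5 = -1.7500
R = −Δy/(cos θ' − cos θ) = 0.4286
v = R·ω = 0.4286·-1.7500 = -0.7500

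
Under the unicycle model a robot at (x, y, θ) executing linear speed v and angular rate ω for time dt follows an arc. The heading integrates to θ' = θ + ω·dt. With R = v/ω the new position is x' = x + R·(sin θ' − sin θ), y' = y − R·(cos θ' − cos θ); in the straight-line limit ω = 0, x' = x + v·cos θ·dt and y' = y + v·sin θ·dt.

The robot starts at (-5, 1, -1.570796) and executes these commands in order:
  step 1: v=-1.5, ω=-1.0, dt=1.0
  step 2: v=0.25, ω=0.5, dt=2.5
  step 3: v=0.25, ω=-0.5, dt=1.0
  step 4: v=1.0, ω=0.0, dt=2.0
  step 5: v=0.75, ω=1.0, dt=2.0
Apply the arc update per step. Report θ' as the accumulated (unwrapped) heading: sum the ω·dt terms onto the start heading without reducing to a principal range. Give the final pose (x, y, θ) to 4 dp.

step 1: θ'=-2.5708 (R=1.5000) → pose (-4.3105, 2.2622, -2.5708)
step 2: θ'=-1.3208 (R=0.5000) → pose (-4.5248, 1.7178, -1.3208)
step 3: θ'=-1.8208 (R=-0.5000) → pose (-4.5248, 1.4704, -1.8208)
step 4: θ'=-1.8208 (straight) → pose (-5.0196, -0.4675, -1.8208)
step 5: θ'=0.1792 (R=0.7500) → pose (-4.1592, -1.3910, 0.1792)

(-4.1592, -1.3910, 0.1792)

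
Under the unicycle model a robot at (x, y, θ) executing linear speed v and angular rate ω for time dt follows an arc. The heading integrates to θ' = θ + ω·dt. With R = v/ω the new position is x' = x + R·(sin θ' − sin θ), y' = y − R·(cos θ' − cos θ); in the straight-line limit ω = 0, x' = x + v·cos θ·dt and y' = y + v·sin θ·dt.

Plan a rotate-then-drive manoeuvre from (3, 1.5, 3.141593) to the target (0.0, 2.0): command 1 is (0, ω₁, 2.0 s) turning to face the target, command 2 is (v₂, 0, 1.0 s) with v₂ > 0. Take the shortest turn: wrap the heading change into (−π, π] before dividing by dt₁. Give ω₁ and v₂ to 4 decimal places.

heading to target = atan2(2−1.5, 0−3) = 2.9764
Δθ = wrap(2.9764 − 3.1416) = -0.1651; ω₁ = Δθ/dt₁ = -0.0826
distance = √((0−3)² + (2−1.5)²) = 3.0414; v₂ = distance/dt₂ = 3.0414

ω₁ = -0.0826, v₂ = 3.0414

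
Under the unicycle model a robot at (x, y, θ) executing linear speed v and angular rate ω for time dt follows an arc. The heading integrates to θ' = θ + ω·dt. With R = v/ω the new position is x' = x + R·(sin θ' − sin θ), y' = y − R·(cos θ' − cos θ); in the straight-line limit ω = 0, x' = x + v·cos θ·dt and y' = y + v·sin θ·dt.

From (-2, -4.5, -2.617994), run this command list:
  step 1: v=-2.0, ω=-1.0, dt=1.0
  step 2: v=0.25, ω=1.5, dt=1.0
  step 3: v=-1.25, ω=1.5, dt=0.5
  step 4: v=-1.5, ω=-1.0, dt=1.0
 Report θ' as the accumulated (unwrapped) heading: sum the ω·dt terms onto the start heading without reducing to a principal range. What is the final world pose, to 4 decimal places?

(0.2242, -2.5395, -2.3680)

step 1: θ'=-3.6180 (R=2.0000) → pose (-0.0828, -4.4547, -3.6180)
step 2: θ'=-2.1180 (R=0.1667) → pose (-0.3016, -4.5161, -2.1180)
step 3: θ'=-1.3680 (R=-0.8333) → pose (-0.1970, -3.9147, -1.3680)
step 4: θ'=-2.3680 (R=1.5000) → pose (0.2242, -2.5395, -2.3680)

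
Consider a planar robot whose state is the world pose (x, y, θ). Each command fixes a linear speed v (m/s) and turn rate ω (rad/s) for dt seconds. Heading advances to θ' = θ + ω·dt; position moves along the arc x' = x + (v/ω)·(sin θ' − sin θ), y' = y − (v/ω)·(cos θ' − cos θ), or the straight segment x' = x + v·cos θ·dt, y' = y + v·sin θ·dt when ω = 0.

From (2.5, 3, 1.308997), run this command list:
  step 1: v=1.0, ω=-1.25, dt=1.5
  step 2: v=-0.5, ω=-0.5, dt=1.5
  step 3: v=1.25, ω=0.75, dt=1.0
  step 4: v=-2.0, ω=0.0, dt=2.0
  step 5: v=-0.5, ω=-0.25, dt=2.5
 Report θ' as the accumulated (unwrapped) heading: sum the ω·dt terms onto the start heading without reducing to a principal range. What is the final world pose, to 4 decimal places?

(-0.1718, 6.1652, -1.1910)

step 1: θ'=-0.5660 (R=-0.8000) → pose (3.7018, 3.4682, -0.5660)
step 2: θ'=-1.3160 (R=1.0000) → pose (3.2703, 4.0602, -1.3160)
step 3: θ'=-0.5660 (R=1.6667) → pose (3.9894, 3.0735, -0.5660)
step 4: θ'=-0.5660 (straight) → pose (0.6132, 5.2186, -0.5660)
step 5: θ'=-1.1910 (R=2.0000) → pose (-0.1718, 6.1652, -1.1910)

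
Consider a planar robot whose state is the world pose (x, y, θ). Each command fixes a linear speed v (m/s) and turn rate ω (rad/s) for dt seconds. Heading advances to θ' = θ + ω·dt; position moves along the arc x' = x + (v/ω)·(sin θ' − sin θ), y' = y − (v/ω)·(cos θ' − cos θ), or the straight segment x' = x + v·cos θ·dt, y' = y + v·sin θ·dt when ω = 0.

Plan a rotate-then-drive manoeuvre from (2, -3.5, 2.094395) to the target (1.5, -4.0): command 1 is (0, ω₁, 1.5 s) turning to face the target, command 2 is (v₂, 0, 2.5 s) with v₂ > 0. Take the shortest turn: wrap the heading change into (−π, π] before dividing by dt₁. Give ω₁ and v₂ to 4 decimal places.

ω₁ = 1.2217, v₂ = 0.2828

heading to target = atan2(-4−-3.5, 1.5−2) = -2.3562
Δθ = wrap(-2.3562 − 2.0944) = 1.8326; ω₁ = Δθ/dt₁ = 1.2217
distance = √((1.5−2)² + (-4−-3.5)²) = 0.7071; v₂ = distance/dt₂ = 0.2828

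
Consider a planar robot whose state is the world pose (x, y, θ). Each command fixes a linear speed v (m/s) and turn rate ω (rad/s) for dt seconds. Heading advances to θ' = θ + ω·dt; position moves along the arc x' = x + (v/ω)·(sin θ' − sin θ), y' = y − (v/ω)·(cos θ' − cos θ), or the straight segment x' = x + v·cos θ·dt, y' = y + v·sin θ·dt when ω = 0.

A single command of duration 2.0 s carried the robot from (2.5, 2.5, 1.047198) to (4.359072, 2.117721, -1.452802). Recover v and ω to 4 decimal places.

v = 1.2500, ω = -1.2500

Δθ = -1.452802 − 1.047198 = -2.500000
ω = Δθ/dt = -2.500000/2.0 = -1.2500
R = Δx/(sin θ' − sin θ) = -1.0000
v = R·ω = -1.0000·-1.2500 = 1.2500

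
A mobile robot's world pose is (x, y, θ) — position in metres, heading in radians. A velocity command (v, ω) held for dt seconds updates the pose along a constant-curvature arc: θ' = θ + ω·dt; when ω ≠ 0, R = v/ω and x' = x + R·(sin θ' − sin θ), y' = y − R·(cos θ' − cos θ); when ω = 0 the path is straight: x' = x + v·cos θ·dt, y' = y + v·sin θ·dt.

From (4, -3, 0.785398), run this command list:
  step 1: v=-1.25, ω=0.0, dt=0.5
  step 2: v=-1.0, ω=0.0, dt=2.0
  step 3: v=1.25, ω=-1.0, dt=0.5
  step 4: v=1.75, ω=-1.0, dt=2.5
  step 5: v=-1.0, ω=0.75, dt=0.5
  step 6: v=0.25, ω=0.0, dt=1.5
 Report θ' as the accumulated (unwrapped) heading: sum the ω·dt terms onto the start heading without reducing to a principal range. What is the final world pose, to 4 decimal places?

(4.6876, -7.1856, -1.8396)

step 1: θ'=0.7854 (straight) → pose (3.5581, -3.4419, 0.7854)
step 2: θ'=0.7854 (straight) → pose (2.1438, -4.8562, 0.7854)
step 3: θ'=0.2854 (R=-1.2500) → pose (2.6758, -4.5406, 0.2854)
step 4: θ'=-2.2146 (R=-1.7500) → pose (4.5682, -7.2702, -2.2146)
step 5: θ'=-1.8396 (R=-1.3333) → pose (4.7872, -6.8240, -1.8396)
step 6: θ'=-1.8396 (straight) → pose (4.6876, -7.1856, -1.8396)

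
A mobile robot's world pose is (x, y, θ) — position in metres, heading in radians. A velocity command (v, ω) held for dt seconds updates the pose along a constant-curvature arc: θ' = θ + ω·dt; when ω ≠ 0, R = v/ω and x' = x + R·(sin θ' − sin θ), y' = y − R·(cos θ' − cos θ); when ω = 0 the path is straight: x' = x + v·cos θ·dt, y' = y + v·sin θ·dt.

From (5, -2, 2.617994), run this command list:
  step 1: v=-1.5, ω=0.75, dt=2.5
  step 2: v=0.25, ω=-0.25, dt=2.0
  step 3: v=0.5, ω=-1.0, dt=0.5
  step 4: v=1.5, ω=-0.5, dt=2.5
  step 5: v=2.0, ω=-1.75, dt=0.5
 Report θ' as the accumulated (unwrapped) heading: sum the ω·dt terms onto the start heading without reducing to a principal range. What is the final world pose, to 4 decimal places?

(3.9190, 0.6059, 1.3680)

step 1: θ'=4.4930 (R=-2.0000) → pose (7.9521, -0.7032, 4.4930)
step 2: θ'=3.9930 (R=-1.0000) → pose (7.7282, -1.1445, 3.9930)
step 3: θ'=3.4930 (R=-0.5000) → pose (7.5242, -1.2845, 3.4930)
step 4: θ'=2.2430 (R=-3.0000) → pose (4.1442, -0.3359, 2.2430)
step 5: θ'=1.3680 (R=-1.1429) → pose (3.9190, 0.6059, 1.3680)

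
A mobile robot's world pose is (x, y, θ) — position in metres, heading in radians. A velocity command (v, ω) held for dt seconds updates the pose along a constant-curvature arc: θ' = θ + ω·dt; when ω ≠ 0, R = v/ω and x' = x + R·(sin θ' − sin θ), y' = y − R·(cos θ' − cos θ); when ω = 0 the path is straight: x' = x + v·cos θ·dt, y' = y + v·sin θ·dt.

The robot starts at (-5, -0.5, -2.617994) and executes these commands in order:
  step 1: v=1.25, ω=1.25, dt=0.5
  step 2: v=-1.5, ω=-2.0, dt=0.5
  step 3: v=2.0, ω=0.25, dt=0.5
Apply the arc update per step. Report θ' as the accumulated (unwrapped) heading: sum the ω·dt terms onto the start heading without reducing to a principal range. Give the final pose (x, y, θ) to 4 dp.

(-5.8163, -0.7312, -2.8680)

step 1: θ'=-1.9930 (R=1.0000) → pose (-5.4122, -0.9563, -1.9930)
step 2: θ'=-2.9930 (R=0.7500) → pose (-4.8391, -0.5218, -2.9930)
step 3: θ'=-2.8680 (R=8.0000) → pose (-5.8163, -0.7312, -2.8680)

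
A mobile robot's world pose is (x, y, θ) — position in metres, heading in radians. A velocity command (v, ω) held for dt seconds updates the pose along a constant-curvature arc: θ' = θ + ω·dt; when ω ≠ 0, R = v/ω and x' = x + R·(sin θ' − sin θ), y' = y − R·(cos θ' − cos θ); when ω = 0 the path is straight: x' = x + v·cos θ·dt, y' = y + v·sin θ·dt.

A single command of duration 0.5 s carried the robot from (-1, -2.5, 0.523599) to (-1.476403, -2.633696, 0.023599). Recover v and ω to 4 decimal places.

v = -1.0000, ω = -1.0000

Δθ = 0.023599 − 0.523599 = -0.500000
ω = Δθ/dt = -0.500000/0.5 = -1.0000
R = Δx/(sin θ' − sin θ) = 1.0000
v = R·ω = 1.0000·-1.0000 = -1.0000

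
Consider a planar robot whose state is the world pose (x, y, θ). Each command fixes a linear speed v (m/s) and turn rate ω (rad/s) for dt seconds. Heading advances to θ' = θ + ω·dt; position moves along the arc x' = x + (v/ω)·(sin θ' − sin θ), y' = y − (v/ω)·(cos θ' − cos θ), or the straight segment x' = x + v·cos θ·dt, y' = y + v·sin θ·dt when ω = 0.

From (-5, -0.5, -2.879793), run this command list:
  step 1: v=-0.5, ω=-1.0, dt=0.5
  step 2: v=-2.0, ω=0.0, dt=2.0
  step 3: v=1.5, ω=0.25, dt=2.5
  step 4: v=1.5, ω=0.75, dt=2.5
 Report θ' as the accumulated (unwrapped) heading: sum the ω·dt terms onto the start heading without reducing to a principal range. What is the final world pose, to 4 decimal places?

(-5.3314, -4.8416, -0.8798)

step 1: θ'=-3.3798 (R=0.5000) → pose (-4.7526, -0.4971, -3.3798)
step 2: θ'=-3.3798 (straight) → pose (-0.8656, -1.4409, -3.3798)
step 3: θ'=-2.7548 (R=6.0000) → pose (-4.5446, -1.7148, -2.7548)
step 4: θ'=-0.8798 (R=2.0000) → pose (-5.3314, -4.8416, -0.8798)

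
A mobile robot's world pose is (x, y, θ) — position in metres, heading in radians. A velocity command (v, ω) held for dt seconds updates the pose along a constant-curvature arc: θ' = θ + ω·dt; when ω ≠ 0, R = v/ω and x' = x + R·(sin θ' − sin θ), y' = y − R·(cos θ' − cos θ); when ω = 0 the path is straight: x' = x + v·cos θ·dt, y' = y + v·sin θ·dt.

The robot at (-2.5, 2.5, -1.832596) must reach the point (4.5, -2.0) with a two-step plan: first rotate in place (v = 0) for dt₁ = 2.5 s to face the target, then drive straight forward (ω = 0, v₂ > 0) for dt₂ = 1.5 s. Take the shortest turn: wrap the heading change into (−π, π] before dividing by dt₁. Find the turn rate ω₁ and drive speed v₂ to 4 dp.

heading to target = atan2(-2−2.5, 4.5−-2.5) = -0.5713
Δθ = wrap(-0.5713 − -1.8326) = 1.2613; ω₁ = Δθ/dt₁ = 0.5045
distance = √((4.5−-2.5)² + (-2−2.5)²) = 8.3217; v₂ = distance/dt₂ = 5.5478

ω₁ = 0.5045, v₂ = 5.5478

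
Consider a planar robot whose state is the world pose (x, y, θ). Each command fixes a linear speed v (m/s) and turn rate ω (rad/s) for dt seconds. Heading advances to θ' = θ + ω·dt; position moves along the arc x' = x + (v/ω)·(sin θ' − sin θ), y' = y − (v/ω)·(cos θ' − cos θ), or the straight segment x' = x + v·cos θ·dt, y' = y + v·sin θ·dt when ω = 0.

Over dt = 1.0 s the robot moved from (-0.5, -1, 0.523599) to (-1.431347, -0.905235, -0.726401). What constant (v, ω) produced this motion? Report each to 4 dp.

v = -1.0000, ω = -1.2500

Δθ = -0.726401 − 0.523599 = -1.250000
ω = Δθ/dt = -1.250000/1.0 = -1.2500
R = Δx/(sin θ' − sin θ) = 0.8000
v = R·ω = 0.8000·-1.2500 = -1.0000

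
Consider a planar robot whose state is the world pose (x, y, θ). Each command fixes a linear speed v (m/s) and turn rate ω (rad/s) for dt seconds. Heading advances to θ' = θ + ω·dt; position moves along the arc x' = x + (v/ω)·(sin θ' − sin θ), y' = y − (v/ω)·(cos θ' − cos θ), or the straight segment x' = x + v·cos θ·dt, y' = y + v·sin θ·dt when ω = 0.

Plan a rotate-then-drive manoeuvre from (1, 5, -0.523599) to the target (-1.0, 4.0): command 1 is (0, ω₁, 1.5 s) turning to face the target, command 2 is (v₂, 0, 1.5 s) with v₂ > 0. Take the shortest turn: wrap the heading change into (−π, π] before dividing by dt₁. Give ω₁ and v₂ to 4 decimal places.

ω₁ = -1.4362, v₂ = 1.4907

heading to target = atan2(4−5, -1−1) = -2.6779
Δθ = wrap(-2.6779 − -0.5236) = -2.1543; ω₁ = Δθ/dt₁ = -1.4362
distance = √((-1−1)² + (4−5)²) = 2.2361; v₂ = distance/dt₂ = 1.4907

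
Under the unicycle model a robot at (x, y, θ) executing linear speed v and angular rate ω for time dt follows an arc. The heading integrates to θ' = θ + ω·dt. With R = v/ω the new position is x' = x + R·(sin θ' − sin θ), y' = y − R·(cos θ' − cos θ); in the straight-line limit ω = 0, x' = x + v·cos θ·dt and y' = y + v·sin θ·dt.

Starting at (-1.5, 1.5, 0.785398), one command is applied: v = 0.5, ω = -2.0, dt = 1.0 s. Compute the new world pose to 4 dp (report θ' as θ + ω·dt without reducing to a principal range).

θ' = 0.7854 + -2.0·1.0 = -1.2146
R = v/ω = 0.5/-2.0 = -0.2500
x' = -1.5 + -0.2500·(sin -1.2146 − sin 0.7854) = -1.0889
y' = 1.5 − -0.2500·(cos -1.2146 − cos 0.7854) = 1.4104

(-1.0889, 1.4104, -1.2146)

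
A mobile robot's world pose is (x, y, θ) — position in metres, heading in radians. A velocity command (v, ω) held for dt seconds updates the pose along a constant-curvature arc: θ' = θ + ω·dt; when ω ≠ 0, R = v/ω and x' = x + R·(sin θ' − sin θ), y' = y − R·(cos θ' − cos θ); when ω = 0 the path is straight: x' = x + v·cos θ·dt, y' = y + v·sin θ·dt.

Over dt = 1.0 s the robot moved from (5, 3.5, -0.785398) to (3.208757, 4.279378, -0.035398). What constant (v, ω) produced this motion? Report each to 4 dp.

v = -2.0000, ω = 0.7500

Δθ = -0.035398 − -0.785398 = 0.750000
ω = Δθ/dt = 0.750000/1.0 = 0.7500
R = Δx/(sin θ' − sin θ) = -2.6667
v = R·ω = -2.6667·0.7500 = -2.0000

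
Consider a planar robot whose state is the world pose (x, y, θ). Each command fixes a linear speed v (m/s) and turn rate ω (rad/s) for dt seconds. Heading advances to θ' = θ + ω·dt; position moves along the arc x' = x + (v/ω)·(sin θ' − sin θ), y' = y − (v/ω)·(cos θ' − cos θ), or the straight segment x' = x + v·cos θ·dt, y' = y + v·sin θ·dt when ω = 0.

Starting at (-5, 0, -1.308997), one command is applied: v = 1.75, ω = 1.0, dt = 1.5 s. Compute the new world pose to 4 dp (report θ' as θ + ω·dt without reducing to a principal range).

(-2.9774, -1.2652, 0.1910)

θ' = -1.3090 + 1.0·1.5 = 0.1910
R = v/ω = 1.75/1.0 = 1.7500
x' = -5 + 1.7500·(sin 0.1910 − sin -1.3090) = -2.9774
y' = 0 − 1.7500·(cos 0.1910 − cos -1.3090) = -1.2652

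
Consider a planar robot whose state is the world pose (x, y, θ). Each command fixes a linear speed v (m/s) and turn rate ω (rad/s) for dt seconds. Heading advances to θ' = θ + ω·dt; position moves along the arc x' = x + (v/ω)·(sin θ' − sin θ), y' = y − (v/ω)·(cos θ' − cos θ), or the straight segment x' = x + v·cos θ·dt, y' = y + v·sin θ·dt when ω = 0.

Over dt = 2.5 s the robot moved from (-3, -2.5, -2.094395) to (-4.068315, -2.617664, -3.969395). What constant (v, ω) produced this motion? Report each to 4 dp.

Δθ = -3.969395 − -2.094395 = -1.875000
ω = Δθ/dt = -1.875000/2.5 = -0.7500
R = Δx/(sin θ' − sin θ) = -0.6667
v = R·ω = -0.6667·-0.7500 = 0.5000

v = 0.5000, ω = -0.7500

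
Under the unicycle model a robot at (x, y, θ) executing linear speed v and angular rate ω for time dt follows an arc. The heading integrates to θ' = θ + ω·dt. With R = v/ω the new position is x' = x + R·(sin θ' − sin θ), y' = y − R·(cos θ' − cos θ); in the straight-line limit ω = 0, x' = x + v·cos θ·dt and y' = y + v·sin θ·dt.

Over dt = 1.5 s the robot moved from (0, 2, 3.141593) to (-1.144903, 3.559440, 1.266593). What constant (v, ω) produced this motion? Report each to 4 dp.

v = 1.5000, ω = -1.2500

Δθ = 1.266593 − 3.141593 = -1.875000
ω = Δθ/dt = -1.875000/1.5 = -1.2500
R = −Δy/(cos θ' − cos θ) = -1.2000
v = R·ω = -1.2000·-1.2500 = 1.5000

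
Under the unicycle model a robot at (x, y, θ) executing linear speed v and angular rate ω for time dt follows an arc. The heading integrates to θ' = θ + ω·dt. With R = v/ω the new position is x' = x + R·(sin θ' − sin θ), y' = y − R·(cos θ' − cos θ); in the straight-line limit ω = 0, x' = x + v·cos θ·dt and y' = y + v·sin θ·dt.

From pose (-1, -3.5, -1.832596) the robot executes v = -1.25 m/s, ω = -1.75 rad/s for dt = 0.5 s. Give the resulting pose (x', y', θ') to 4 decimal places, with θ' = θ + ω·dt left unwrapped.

θ' = -1.8326 + -1.75·0.5 = -2.7076
R = v/ω = -1.25/-1.75 = 0.7143
x' = -1 + 0.7143·(sin -2.7076 − sin -1.8326) = -0.6104
y' = -3.5 − 0.7143·(cos -2.7076 − cos -1.8326) = -3.0368

(-0.6104, -3.0368, -2.7076)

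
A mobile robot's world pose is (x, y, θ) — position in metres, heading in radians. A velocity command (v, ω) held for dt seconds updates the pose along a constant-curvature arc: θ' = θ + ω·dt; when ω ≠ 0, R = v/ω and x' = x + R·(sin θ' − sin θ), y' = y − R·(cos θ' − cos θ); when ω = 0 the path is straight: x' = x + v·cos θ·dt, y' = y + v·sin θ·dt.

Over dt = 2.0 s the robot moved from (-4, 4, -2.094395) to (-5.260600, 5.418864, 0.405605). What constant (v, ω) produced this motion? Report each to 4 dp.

v = -1.2500, ω = 1.2500

Δθ = 0.405605 − -2.094395 = 2.500000
ω = Δθ/dt = 2.500000/2.0 = 1.2500
R = −Δy/(cos θ' − cos θ) = -1.0000
v = R·ω = -1.0000·1.2500 = -1.2500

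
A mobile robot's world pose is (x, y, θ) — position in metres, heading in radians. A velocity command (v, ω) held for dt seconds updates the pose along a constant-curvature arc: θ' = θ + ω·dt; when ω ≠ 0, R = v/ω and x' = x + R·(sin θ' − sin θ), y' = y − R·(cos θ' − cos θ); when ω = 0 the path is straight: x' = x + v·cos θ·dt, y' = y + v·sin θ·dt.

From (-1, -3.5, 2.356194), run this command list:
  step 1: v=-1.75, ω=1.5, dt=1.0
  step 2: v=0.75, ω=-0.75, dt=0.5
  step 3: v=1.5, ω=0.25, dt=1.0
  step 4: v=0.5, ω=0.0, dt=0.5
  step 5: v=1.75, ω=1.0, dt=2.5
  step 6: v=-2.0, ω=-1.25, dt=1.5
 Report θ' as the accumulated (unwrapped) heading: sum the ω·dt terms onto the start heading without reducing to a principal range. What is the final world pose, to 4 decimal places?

(-1.8123, -5.5996, 4.3562)

step 1: θ'=3.8562 (R=-1.1667) → pose (0.5895, -3.5563, 3.8562)
step 2: θ'=3.4812 (R=-1.0000) → pose (0.2673, -3.7438, 3.4812)
step 3: θ'=3.7312 (R=6.0000) → pose (-1.0702, -4.4142, 3.7312)
step 4: θ'=3.7312 (straight) → pose (-1.2780, -4.5532, 3.7312)
step 5: θ'=6.2312 (R=1.7500) → pose (-0.3959, -7.7554, 6.2312)
step 6: θ'=4.3562 (R=1.6000) → pose (-1.8123, -5.5996, 4.3562)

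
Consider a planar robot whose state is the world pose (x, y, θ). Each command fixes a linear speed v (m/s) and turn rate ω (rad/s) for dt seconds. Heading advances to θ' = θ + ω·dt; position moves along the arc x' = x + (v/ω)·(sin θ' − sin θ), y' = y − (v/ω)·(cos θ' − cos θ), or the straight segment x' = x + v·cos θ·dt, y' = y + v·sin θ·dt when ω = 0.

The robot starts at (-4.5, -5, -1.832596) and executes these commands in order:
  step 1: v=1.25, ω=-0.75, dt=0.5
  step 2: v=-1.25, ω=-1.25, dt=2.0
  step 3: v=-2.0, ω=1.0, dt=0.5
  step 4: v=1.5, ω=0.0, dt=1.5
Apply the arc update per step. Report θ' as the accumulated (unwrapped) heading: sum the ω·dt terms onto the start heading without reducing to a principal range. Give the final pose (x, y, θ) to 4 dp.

(-3.8046, -5.1378, -4.2076)

step 1: θ'=-2.2076 (R=-1.6667) → pose (-4.7699, -5.5597, -2.2076)
step 2: θ'=-4.7076 (R=1.0000) → pose (-2.9659, -6.1495, -4.7076)
step 3: θ'=-4.2076 (R=-2.0000) → pose (-2.7165, -7.1072, -4.2076)
step 4: θ'=-4.2076 (straight) → pose (-3.8046, -5.1378, -4.2076)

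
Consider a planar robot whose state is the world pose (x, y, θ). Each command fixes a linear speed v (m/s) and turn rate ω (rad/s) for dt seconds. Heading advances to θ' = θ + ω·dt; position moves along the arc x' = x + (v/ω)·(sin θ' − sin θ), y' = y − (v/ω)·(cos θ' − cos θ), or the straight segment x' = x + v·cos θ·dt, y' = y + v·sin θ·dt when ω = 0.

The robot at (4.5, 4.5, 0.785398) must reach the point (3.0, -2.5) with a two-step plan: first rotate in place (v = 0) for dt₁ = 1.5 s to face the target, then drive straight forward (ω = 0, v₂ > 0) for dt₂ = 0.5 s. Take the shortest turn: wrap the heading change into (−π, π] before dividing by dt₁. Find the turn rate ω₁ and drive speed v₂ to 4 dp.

ω₁ = -1.7115, v₂ = 14.3178

heading to target = atan2(-2.5−4.5, 3−4.5) = -1.7819
Δθ = wrap(-1.7819 − 0.7854) = -2.5673; ω₁ = Δθ/dt₁ = -1.7115
distance = √((3−4.5)² + (-2.5−4.5)²) = 7.1589; v₂ = distance/dt₂ = 14.3178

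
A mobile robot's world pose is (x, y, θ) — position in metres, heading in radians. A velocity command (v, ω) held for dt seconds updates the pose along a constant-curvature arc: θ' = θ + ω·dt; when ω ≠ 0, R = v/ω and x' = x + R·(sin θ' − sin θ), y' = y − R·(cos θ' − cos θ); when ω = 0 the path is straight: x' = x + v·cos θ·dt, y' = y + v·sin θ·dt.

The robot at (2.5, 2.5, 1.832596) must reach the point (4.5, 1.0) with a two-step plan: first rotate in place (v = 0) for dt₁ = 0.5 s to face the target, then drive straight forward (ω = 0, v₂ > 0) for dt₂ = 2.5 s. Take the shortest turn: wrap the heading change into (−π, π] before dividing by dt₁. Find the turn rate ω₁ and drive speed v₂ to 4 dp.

heading to target = atan2(1−2.5, 4.5−2.5) = -0.6435
Δθ = wrap(-0.6435 − 1.8326) = -2.4761; ω₁ = Δθ/dt₁ = -4.9522
distance = √((4.5−2.5)² + (1−2.5)²) = 2.5000; v₂ = distance/dt₂ = 1.0000

ω₁ = -4.9522, v₂ = 1.0000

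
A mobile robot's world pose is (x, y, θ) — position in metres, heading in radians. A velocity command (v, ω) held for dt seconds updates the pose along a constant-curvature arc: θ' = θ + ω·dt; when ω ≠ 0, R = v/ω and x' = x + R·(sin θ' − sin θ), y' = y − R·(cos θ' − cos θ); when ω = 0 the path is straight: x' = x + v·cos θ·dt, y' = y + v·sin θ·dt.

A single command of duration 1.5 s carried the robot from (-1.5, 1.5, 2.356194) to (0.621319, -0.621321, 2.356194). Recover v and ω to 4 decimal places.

v = -2.0000, ω = 0.0000

Δθ = 2.356194 − 2.356194 = 0.000000
ω = Δθ/dt = 0.000000/1.5 = 0.0000
ω = 0 → v = (Δx·cos θ + Δy·sin θ)/dt = -2.0000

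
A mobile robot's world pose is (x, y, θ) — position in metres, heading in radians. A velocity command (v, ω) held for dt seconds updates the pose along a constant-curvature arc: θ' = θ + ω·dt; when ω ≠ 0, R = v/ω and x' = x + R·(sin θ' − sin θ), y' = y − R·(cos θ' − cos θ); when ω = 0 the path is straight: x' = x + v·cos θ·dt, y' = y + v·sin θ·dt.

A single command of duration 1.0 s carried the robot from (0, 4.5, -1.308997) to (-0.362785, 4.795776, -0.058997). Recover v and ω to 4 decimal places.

Δθ = -0.058997 − -1.308997 = 1.250000
ω = Δθ/dt = 1.250000/1.0 = 1.2500
R = Δx/(sin θ' − sin θ) = -0.4000
v = R·ω = -0.4000·1.2500 = -0.5000

v = -0.5000, ω = 1.2500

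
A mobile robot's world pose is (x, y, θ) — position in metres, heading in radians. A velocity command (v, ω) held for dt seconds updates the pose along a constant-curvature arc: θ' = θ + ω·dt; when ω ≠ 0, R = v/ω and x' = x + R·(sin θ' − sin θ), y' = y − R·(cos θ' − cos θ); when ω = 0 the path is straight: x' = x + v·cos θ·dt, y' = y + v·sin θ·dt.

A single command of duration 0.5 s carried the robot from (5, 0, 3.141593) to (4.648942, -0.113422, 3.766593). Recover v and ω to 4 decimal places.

v = 0.7500, ω = 1.2500

Δθ = 3.766593 − 3.141593 = 0.625000
ω = Δθ/dt = 0.625000/0.5 = 1.2500
R = Δx/(sin θ' − sin θ) = 0.6000
v = R·ω = 0.6000·1.2500 = 0.7500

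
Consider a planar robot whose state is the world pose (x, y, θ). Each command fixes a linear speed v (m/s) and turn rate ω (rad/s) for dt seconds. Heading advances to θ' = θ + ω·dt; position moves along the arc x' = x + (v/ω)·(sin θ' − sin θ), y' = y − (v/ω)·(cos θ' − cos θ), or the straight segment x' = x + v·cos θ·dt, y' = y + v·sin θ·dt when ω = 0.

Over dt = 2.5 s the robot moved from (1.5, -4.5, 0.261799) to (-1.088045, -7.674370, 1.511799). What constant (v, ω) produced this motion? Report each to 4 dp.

Δθ = 1.511799 − 0.261799 = 1.250000
ω = Δθ/dt = 1.250000/2.5 = 0.5000
R = −Δy/(cos θ' − cos θ) = -3.5000
v = R·ω = -3.5000·0.5000 = -1.7500

v = -1.7500, ω = 0.5000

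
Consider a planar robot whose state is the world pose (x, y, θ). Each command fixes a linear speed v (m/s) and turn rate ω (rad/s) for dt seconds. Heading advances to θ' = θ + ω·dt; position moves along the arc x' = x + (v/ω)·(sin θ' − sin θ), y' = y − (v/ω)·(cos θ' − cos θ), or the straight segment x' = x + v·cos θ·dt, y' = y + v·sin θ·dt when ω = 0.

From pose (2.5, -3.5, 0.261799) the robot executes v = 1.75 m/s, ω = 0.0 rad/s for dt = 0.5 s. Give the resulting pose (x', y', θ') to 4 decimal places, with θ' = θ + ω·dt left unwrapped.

(3.3452, -3.2735, 0.2618)

θ' = 0.2618 + 0.0·0.5 = 0.2618
ω = 0 → straight: x' = 2.5 + 1.75·cos(0.2618)·0.5 = 3.3452
y' = -3.5 + 1.75·sin(0.2618)·0.5 = -3.2735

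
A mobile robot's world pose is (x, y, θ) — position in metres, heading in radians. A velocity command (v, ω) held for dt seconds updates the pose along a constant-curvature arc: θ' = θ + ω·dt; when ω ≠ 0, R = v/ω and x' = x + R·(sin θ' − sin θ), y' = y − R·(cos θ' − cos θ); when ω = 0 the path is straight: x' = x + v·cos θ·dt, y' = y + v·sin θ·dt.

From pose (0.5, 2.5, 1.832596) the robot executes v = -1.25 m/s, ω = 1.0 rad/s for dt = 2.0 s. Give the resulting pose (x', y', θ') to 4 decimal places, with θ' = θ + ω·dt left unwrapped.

θ' = 1.8326 + 1.0·2.0 = 3.8326
R = v/ω = -1.25/1.0 = -1.2500
x' = 0.5 + -1.2500·(sin 3.8326 − sin 1.8326) = 2.5040
y' = 2.5 − -1.2500·(cos 3.8326 − cos 1.8326) = 1.8603

(2.5040, 1.8603, 3.8326)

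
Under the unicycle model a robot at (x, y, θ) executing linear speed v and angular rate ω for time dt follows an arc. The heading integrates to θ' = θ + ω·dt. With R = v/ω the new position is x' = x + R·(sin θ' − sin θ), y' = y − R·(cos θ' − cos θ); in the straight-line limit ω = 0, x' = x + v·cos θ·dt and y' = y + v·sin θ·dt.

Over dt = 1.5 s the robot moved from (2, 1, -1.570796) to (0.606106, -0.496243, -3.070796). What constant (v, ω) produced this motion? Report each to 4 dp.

Δθ = -3.070796 − -1.570796 = -1.500000
ω = Δθ/dt = -1.500000/1.5 = -1.0000
R = −Δy/(cos θ' − cos θ) = -1.5000
v = R·ω = -1.5000·-1.0000 = 1.5000

v = 1.5000, ω = -1.0000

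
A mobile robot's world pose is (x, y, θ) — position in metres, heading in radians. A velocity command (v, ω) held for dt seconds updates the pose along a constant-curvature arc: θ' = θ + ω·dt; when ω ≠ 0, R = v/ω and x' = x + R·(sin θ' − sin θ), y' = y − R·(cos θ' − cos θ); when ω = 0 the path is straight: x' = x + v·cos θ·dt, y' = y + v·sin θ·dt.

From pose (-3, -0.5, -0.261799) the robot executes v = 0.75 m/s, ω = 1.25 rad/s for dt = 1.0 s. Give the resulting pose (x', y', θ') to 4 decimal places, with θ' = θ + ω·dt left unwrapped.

(-2.3437, -0.2506, 0.9882)

θ' = -0.2618 + 1.25·1.0 = 0.9882
R = v/ω = 0.75/1.25 = 0.6000
x' = -3 + 0.6000·(sin 0.9882 − sin -0.2618) = -2.3437
y' = -0.5 − 0.6000·(cos 0.9882 − cos -0.2618) = -0.2506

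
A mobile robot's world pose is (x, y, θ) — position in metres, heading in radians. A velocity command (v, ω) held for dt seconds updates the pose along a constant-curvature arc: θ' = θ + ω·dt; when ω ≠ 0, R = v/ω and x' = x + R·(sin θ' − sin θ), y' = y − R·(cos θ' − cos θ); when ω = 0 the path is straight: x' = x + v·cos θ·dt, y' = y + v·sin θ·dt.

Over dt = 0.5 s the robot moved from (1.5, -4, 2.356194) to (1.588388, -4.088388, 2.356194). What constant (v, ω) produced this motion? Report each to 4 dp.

v = -0.2500, ω = 0.0000

Δθ = 2.356194 − 2.356194 = 0.000000
ω = Δθ/dt = 0.000000/0.5 = 0.0000
ω = 0 → v = (Δx·cos θ + Δy·sin θ)/dt = -0.2500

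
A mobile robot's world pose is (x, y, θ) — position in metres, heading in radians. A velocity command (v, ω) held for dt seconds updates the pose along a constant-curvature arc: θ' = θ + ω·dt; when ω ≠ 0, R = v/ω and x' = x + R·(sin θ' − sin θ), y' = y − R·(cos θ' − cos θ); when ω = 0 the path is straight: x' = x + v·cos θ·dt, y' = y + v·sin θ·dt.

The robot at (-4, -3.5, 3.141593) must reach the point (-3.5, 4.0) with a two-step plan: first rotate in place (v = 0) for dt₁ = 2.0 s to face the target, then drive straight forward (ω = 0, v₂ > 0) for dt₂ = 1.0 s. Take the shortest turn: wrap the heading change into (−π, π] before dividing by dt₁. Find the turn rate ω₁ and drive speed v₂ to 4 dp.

ω₁ = -0.8187, v₂ = 7.5166

heading to target = atan2(4−-3.5, -3.5−-4) = 1.5042
Δθ = wrap(1.5042 − 3.1416) = -1.6374; ω₁ = Δθ/dt₁ = -0.8187
distance = √((-3.5−-4)² + (4−-3.5)²) = 7.5166; v₂ = distance/dt₂ = 7.5166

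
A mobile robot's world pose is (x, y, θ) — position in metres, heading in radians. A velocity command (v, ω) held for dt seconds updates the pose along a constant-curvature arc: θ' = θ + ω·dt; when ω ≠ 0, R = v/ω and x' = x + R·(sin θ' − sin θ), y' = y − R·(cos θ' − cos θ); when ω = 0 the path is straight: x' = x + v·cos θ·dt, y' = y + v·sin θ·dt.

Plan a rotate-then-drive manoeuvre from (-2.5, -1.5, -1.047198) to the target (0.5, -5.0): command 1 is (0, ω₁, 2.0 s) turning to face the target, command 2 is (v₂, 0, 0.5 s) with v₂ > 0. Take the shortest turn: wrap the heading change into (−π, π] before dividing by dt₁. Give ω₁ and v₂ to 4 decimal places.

ω₁ = 0.0925, v₂ = 9.2195

heading to target = atan2(-5−-1.5, 0.5−-2.5) = -0.8622
Δθ = wrap(-0.8622 − -1.0472) = 0.1850; ω₁ = Δθ/dt₁ = 0.0925
distance = √((0.5−-2.5)² + (-5−-1.5)²) = 4.6098; v₂ = distance/dt₂ = 9.2195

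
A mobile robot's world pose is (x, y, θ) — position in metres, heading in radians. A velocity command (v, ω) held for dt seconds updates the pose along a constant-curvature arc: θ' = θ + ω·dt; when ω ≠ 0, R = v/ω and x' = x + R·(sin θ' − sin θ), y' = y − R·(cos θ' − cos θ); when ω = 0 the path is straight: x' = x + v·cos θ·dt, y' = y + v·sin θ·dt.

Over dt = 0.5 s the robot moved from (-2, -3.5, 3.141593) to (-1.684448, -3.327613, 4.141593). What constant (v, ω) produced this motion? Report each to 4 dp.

Δθ = 4.141593 − 3.141593 = 1.000000
ω = Δθ/dt = 1.000000/0.5 = 2.0000
R = Δx/(sin θ' − sin θ) = -0.3750
v = R·ω = -0.3750·2.0000 = -0.7500

v = -0.7500, ω = 2.0000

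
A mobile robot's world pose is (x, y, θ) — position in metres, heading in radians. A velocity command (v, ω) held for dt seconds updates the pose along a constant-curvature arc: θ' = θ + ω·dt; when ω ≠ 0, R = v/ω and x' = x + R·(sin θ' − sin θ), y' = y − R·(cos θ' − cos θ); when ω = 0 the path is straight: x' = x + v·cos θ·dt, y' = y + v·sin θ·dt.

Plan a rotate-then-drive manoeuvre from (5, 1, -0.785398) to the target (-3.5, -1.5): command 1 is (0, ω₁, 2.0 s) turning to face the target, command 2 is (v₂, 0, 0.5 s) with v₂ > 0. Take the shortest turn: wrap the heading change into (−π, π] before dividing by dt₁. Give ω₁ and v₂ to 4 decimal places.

heading to target = atan2(-1.5−1, -3.5−5) = -2.8555
Δθ = wrap(-2.8555 − -0.7854) = -2.0701; ω₁ = Δθ/dt₁ = -1.0351
distance = √((-3.5−5)² + (-1.5−1)²) = 8.8600; v₂ = distance/dt₂ = 17.7200

ω₁ = -1.0351, v₂ = 17.7200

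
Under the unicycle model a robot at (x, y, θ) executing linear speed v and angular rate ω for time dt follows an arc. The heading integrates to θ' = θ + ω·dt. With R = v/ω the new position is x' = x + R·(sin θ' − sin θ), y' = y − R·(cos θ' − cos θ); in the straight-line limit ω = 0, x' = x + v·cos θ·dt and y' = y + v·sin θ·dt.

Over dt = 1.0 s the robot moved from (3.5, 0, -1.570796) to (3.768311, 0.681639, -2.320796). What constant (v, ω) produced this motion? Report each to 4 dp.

Δθ = -2.320796 − -1.570796 = -0.750000
ω = Δθ/dt = -0.750000/1.0 = -0.7500
R = −Δy/(cos θ' − cos θ) = 1.0000
v = R·ω = 1.0000·-0.7500 = -0.7500

v = -0.7500, ω = -0.7500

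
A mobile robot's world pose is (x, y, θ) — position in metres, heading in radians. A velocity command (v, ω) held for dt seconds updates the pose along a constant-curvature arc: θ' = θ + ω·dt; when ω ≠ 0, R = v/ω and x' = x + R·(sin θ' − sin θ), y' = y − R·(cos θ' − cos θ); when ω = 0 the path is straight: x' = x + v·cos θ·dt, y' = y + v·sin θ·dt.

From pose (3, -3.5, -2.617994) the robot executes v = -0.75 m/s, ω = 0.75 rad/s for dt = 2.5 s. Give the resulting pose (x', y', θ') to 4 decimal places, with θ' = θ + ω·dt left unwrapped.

θ' = -2.6180 + 0.75·2.5 = -0.7430
R = v/ω = -0.75/0.75 = -1.0000
x' = 3 + -1.0000·(sin -0.7430 − sin -2.6180) = 3.1765
y' = -3.5 − -1.0000·(cos -0.7430 − cos -2.6180) = -1.8975

(3.1765, -1.8975, -0.7430)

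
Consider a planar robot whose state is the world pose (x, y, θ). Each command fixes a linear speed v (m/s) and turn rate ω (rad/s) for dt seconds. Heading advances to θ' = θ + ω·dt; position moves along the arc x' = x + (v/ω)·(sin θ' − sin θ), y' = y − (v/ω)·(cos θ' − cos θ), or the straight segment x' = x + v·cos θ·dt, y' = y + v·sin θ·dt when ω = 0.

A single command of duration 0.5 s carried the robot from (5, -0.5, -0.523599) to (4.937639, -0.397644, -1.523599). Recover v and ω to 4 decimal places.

Δθ = -1.523599 − -0.523599 = -1.000000
ω = Δθ/dt = -1.000000/0.5 = -2.0000
R = −Δy/(cos θ' − cos θ) = 0.1250
v = R·ω = 0.1250·-2.0000 = -0.2500

v = -0.2500, ω = -2.0000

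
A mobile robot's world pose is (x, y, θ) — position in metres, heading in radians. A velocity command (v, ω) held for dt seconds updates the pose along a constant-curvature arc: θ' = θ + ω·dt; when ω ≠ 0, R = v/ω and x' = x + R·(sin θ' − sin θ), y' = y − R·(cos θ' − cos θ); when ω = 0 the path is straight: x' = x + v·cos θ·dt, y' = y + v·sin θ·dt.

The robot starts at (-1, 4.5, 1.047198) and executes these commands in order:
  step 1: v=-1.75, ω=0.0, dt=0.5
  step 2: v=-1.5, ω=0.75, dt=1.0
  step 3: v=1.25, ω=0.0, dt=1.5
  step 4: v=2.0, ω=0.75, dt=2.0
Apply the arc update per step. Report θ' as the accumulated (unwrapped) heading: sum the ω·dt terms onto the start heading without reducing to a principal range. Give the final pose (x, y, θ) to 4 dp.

(-5.0872, 6.1563, 3.2972)

step 1: θ'=1.0472 (straight) → pose (-1.4375, 3.7422, 1.0472)
step 2: θ'=1.7972 (R=-2.0000) → pose (-1.6544, 2.2933, 1.7972)
step 3: θ'=1.7972 (straight) → pose (-2.0753, 4.1204, 1.7972)
step 4: θ'=3.2972 (R=2.6667) → pose (-5.0872, 6.1563, 3.2972)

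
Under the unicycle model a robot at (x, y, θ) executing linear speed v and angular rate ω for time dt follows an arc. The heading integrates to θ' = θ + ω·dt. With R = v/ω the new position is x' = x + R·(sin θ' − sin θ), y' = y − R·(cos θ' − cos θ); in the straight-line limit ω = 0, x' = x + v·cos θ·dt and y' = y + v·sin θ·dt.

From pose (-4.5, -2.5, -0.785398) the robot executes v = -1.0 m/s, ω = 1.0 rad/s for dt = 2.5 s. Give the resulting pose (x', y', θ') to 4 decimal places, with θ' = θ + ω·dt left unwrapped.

(-6.1968, -3.3504, 1.7146)

θ' = -0.7854 + 1.0·2.5 = 1.7146
R = v/ω = -1.0/1.0 = -1.0000
x' = -4.5 + -1.0000·(sin 1.7146 − sin -0.7854) = -6.1968
y' = -2.5 − -1.0000·(cos 1.7146 − cos -0.7854) = -3.3504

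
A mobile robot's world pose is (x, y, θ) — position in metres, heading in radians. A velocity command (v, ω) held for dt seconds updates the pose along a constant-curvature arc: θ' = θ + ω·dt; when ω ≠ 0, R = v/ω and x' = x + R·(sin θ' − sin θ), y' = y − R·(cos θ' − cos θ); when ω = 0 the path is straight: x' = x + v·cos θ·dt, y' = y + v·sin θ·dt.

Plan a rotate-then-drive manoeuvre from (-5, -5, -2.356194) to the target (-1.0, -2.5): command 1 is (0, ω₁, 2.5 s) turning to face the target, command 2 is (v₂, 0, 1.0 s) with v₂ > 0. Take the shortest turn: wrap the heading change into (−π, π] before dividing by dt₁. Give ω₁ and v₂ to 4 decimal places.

ω₁ = 1.1659, v₂ = 4.7170

heading to target = atan2(-2.5−-5, -1−-5) = 0.5586
Δθ = wrap(0.5586 − -2.3562) = 2.9148; ω₁ = Δθ/dt₁ = 1.1659
distance = √((-1−-5)² + (-2.5−-5)²) = 4.7170; v₂ = distance/dt₂ = 4.7170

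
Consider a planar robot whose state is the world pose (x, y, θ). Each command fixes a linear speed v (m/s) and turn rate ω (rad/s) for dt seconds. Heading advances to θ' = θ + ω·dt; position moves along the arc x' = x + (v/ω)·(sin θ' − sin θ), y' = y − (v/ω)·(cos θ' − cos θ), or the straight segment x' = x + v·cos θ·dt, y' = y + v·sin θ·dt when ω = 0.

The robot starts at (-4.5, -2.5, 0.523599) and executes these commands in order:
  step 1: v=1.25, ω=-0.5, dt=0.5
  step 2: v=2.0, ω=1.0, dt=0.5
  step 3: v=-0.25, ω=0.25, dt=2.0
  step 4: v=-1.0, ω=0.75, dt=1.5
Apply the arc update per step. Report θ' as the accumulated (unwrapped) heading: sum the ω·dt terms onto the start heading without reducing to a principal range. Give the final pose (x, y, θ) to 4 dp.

step 1: θ'=0.2736 (R=-2.5000) → pose (-3.9255, -2.2581, 0.2736)
step 2: θ'=0.7736 (R=2.0000) → pose (-3.0685, -1.7632, 0.7736)
step 3: θ'=1.2736 (R=-1.0000) → pose (-3.3259, -2.1858, 1.2736)
step 4: θ'=2.3986 (R=-1.3333) → pose (-2.9530, -3.5582, 2.3986)

(-2.9530, -3.5582, 2.3986)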